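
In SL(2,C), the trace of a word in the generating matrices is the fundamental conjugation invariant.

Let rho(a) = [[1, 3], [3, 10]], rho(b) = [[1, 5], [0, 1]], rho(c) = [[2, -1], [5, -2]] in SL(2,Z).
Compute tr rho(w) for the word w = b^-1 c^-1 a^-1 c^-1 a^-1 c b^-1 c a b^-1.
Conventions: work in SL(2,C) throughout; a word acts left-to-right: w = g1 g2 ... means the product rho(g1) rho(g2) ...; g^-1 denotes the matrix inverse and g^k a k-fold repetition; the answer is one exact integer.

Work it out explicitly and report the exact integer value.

-3324

rho(b^-1) = [[1, -5], [0, 1]]
... * rho(c^-1) = [[-2, 1], [-5, 2]]  ->  [[23, -9], [-5, 2]]
... * rho(a^-1) = [[10, -3], [-3, 1]]  ->  [[257, -78], [-56, 17]]
... * rho(c^-1) = [[-2, 1], [-5, 2]]  ->  [[-124, 101], [27, -22]]
... * rho(a^-1) = [[10, -3], [-3, 1]]  ->  [[-1543, 473], [336, -103]]
... * rho(c) = [[2, -1], [5, -2]]  ->  [[-721, 597], [157, -130]]
... * rho(b^-1) = [[1, -5], [0, 1]]  ->  [[-721, 4202], [157, -915]]
... * rho(c) = [[2, -1], [5, -2]]  ->  [[19568, -7683], [-4261, 1673]]
... * rho(a) = [[1, 3], [3, 10]]  ->  [[-3481, -18126], [758, 3947]]
... * rho(b^-1) = [[1, -5], [0, 1]]  ->  [[-3481, -721], [758, 157]]
tr = -3481 + 157 = -3324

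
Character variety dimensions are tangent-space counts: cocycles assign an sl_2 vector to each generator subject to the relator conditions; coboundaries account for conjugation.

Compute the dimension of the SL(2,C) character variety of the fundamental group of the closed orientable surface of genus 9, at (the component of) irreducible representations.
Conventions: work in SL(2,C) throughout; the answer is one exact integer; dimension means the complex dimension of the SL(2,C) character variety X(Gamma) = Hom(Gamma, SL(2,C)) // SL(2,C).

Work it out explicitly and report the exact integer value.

pi_1 of the closed genus-9 surface has 18 generators bound by the single product-of-commutators relator.
A cocycle assigns one sl_2 vector per generator subject to the relator condition d_2(z) = 0: dim of the unconstrained space is 3*2g = 54.
At an irreducible rho, H^2 = coker(d_2) vanishes (Poincare duality: H^2 is dual to H^0 = invariants = 0), so d_2 is surjective onto sl_2 and dim Z^1 = 54 - 3 = 51.
As always at irreducible rho, dim B^1 = 3.
Hence dim X = 51 - 3 = 48.

48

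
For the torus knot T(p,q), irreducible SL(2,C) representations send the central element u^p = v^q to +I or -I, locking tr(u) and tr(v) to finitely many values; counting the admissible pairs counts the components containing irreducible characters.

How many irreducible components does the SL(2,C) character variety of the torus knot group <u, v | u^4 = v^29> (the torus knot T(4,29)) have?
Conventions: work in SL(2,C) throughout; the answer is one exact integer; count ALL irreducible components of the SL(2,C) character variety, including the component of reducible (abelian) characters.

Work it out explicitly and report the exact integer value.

43

Gamma = < u, v | u^4 = v^29 > (torus knot T(4,29)); the central element u^4 = v^29 acts as +I or -I in any irreducible SL(2,C) representation.
On an irreducible component, tr(u) is locked at 2*cos(pi*alpha/4) for some alpha in 1..3, and tr(v) at 2*cos(pi*beta/29) for some beta in 1..28.
u^4 = (-1)^alpha I and v^29 = (-1)^beta I must agree, so alpha and beta have equal parity.
Enumerate parity-matched pairs: 2*14 odd-odd plus 1*14 even-even gives 42.
That is 42 components of irreducible characters, and with the reducible (abelian) component the total is 43.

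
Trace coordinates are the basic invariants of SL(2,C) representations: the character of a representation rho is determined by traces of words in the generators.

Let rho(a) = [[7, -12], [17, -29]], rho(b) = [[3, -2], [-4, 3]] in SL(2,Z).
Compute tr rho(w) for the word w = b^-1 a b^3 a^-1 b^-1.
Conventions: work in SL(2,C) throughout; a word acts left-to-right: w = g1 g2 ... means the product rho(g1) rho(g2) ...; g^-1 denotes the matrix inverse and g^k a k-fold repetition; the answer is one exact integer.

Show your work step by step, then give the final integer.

rho(b^-1) = [[3, 2], [4, 3]]
... * rho(a) = [[7, -12], [17, -29]]  ->  [[55, -94], [79, -135]]
... * rho(b) = [[3, -2], [-4, 3]]  ->  [[541, -392], [777, -563]]
... * rho(b) = [[3, -2], [-4, 3]]  ->  [[3191, -2258], [4583, -3243]]
... * rho(b) = [[3, -2], [-4, 3]]  ->  [[18605, -13156], [26721, -18895]]
... * rho(a^-1) = [[-29, 12], [-17, 7]]  ->  [[-315893, 131168], [-453694, 188387]]
... * rho(b^-1) = [[3, 2], [4, 3]]  ->  [[-423007, -238282], [-607534, -342227]]
tr = -423007 + -342227 = -765234

-765234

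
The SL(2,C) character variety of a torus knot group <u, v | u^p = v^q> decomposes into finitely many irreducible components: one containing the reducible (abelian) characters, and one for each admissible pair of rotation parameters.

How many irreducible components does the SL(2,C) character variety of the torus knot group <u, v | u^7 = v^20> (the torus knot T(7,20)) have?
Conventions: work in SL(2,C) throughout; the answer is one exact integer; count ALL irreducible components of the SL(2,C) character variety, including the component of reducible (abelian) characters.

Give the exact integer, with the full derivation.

For T(7,20): irreducibility forces the central element u^7 = v^20 to one of +I, -I.
This locks tr(u) to 2*cos(pi*alpha/7), alpha in 1..6, and tr(v) to 2*cos(pi*beta/20), beta in 1..19, on each component of irreducible characters.
Consistency of u^7 = (-1)^alpha I with v^20 = (-1)^beta I forces alpha = beta (mod 2).
Enumerate parity-matched pairs: 3*10 odd-odd plus 3*9 even-even gives 57.
That is 57 components of irreducible characters, and with the reducible (abelian) component the total is 58.

58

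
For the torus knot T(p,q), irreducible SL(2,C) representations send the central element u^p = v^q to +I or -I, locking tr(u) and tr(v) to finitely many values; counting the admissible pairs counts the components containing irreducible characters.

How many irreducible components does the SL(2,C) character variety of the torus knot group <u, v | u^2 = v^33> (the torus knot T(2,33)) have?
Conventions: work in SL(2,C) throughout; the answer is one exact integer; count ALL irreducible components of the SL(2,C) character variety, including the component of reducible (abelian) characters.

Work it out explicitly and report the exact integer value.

17

For T(2,33): irreducibility forces the central element u^2 = v^33 to one of +I, -I.
So on each irreducible component the traces are pinned: tr(u) = 2*cos(pi*alpha/2) with 1 <= alpha <= 1, tr(v) = 2*cos(pi*beta/33) with 1 <= beta <= 32.
u^2 = (-1)^alpha I and v^33 = (-1)^beta I must agree, so alpha and beta have equal parity.
Counting: 1 odd alphas x 16 odd betas + 0 even alphas x 16 even betas = 16 + 0 = 16.
Total: 16 irreducible-character components + 1 reducible (abelian) component = 17.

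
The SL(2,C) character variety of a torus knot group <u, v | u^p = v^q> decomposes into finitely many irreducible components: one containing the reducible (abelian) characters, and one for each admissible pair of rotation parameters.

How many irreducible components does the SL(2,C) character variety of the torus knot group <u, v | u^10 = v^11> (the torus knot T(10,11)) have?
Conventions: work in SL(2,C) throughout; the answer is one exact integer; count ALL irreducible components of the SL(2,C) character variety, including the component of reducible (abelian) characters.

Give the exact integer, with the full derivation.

46

For T(10,11): irreducibility forces the central element u^10 = v^11 to one of +I, -I.
On an irreducible component, tr(u) is locked at 2*cos(pi*alpha/10) for some alpha in 1..9, and tr(v) at 2*cos(pi*beta/11) for some beta in 1..10.
u^10 = (-1)^alpha I and v^11 = (-1)^beta I must agree, so alpha and beta have equal parity.
Enumerate parity-matched pairs: 5*5 odd-odd plus 4*5 even-even gives 45.
Total: 45 irreducible-character components + 1 reducible (abelian) component = 46.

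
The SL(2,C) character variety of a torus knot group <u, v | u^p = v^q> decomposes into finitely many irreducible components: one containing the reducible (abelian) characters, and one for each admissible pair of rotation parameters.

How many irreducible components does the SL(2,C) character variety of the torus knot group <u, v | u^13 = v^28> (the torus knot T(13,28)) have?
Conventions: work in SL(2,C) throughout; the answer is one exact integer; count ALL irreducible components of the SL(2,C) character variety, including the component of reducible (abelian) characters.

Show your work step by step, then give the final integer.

163

Gamma = < u, v | u^13 = v^28 > (torus knot T(13,28)); the central element u^13 = v^28 acts as +I or -I in any irreducible SL(2,C) representation.
This locks tr(u) to 2*cos(pi*alpha/13), alpha in 1..12, and tr(v) to 2*cos(pi*beta/28), beta in 1..27, on each component of irreducible characters.
The two central values (-1)^alpha I and (-1)^beta I must be the same matrix, so alpha and beta share a parity.
Enumerate parity-matched pairs: 6*14 odd-odd plus 6*13 even-even gives 162.
Total: 162 irreducible-character components + 1 reducible (abelian) component = 163.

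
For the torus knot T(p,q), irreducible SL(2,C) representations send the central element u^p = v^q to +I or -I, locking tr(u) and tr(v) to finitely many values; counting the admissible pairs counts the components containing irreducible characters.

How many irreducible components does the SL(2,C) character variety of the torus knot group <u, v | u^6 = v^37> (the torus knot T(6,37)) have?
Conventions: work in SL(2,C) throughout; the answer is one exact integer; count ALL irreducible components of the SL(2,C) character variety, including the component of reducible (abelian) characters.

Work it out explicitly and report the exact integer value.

In the torus knot group T(6,37), u^6 = v^37 is central, so an irreducible representation sends it to +I or -I (Schur).
So on each irreducible component the traces are pinned: tr(u) = 2*cos(pi*alpha/6) with 1 <= alpha <= 5, tr(v) = 2*cos(pi*beta/37) with 1 <= beta <= 36.
Consistency of u^6 = (-1)^alpha I with v^37 = (-1)^beta I forces alpha = beta (mod 2).
Enumerate parity-matched pairs: 3*18 odd-odd plus 2*18 even-even gives 90.
That is 90 components of irreducible characters, and with the reducible (abelian) component the total is 91.

91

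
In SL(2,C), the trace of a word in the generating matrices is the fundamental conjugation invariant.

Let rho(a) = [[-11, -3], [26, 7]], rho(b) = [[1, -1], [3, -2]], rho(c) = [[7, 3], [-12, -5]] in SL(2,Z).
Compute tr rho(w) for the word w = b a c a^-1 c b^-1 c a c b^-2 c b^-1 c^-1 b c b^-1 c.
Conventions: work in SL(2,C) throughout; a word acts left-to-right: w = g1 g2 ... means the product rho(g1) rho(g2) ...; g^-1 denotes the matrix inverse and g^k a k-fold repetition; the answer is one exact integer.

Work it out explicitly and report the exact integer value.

rho(b) = [[1, -1], [3, -2]]
... * rho(a) = [[-11, -3], [26, 7]]  ->  [[-37, -10], [-85, -23]]
... * rho(c) = [[7, 3], [-12, -5]]  ->  [[-139, -61], [-319, -140]]
... * rho(a^-1) = [[7, 3], [-26, -11]]  ->  [[613, 254], [1407, 583]]
... * rho(c) = [[7, 3], [-12, -5]]  ->  [[1243, 569], [2853, 1306]]
... * rho(b^-1) = [[-2, 1], [-3, 1]]  ->  [[-4193, 1812], [-9624, 4159]]
... * rho(c) = [[7, 3], [-12, -5]]  ->  [[-51095, -21639], [-117276, -49667]]
... * rho(a) = [[-11, -3], [26, 7]]  ->  [[-569, 1812], [-1306, 4159]]
... * rho(c) = [[7, 3], [-12, -5]]  ->  [[-25727, -10767], [-59050, -24713]]
... * rho(b^-1) = [[-2, 1], [-3, 1]]  ->  [[83755, -36494], [192239, -83763]]
... * rho(b^-1) = [[-2, 1], [-3, 1]]  ->  [[-58028, 47261], [-133189, 108476]]
... * rho(c) = [[7, 3], [-12, -5]]  ->  [[-973328, -410389], [-2234035, -941947]]
... * rho(b^-1) = [[-2, 1], [-3, 1]]  ->  [[3177823, -1383717], [7293911, -3175982]]
... * rho(c^-1) = [[-5, -3], [12, 7]]  ->  [[-32493719, -19219488], [-74581339, -44113607]]
... * rho(b) = [[1, -1], [3, -2]]  ->  [[-90152183, 70932695], [-206922160, 162808553]]
... * rho(c) = [[7, 3], [-12, -5]]  ->  [[-1482257621, -625120024], [-3402157756, -1434809245]]
... * rho(b^-1) = [[-2, 1], [-3, 1]]  ->  [[4839875314, -2107377645], [11108743247, -4836967001]]
... * rho(c) = [[7, 3], [-12, -5]]  ->  [[59167658938, 25056514167], [135804806741, 57511064746]]
tr = 59167658938 + 57511064746 = 116678723684

116678723684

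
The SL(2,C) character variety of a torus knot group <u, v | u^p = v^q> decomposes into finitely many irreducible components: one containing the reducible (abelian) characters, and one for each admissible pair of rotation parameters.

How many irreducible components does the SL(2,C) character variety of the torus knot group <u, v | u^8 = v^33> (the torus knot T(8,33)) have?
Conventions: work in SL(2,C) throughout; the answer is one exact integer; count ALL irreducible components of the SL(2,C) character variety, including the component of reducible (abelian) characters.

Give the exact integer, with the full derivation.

For T(8,33): irreducibility forces the central element u^8 = v^33 to one of +I, -I.
So on each irreducible component the traces are pinned: tr(u) = 2*cos(pi*alpha/8) with 1 <= alpha <= 7, tr(v) = 2*cos(pi*beta/33) with 1 <= beta <= 32.
Consistency of u^8 = (-1)^alpha I with v^33 = (-1)^beta I forces alpha = beta (mod 2).
Enumerate parity-matched pairs: 4*16 odd-odd plus 3*16 even-even gives 112.
Total: 112 irreducible-character components + 1 reducible (abelian) component = 113.

113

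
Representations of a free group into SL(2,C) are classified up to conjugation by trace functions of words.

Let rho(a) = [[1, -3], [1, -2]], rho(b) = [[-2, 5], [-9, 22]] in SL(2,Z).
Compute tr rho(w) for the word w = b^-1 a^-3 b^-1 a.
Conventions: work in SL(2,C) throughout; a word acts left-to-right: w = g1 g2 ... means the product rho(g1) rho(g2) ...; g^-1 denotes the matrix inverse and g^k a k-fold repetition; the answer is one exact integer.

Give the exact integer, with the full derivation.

rho(b^-1) = [[22, -5], [9, -2]]
... * rho(a^-1) = [[-2, 3], [-1, 1]]  ->  [[-39, 61], [-16, 25]]
... * rho(a^-1) = [[-2, 3], [-1, 1]]  ->  [[17, -56], [7, -23]]
... * rho(a^-1) = [[-2, 3], [-1, 1]]  ->  [[22, -5], [9, -2]]
... * rho(b^-1) = [[22, -5], [9, -2]]  ->  [[439, -100], [180, -41]]
... * rho(a) = [[1, -3], [1, -2]]  ->  [[339, -1117], [139, -458]]
tr = 339 + -458 = -119

-119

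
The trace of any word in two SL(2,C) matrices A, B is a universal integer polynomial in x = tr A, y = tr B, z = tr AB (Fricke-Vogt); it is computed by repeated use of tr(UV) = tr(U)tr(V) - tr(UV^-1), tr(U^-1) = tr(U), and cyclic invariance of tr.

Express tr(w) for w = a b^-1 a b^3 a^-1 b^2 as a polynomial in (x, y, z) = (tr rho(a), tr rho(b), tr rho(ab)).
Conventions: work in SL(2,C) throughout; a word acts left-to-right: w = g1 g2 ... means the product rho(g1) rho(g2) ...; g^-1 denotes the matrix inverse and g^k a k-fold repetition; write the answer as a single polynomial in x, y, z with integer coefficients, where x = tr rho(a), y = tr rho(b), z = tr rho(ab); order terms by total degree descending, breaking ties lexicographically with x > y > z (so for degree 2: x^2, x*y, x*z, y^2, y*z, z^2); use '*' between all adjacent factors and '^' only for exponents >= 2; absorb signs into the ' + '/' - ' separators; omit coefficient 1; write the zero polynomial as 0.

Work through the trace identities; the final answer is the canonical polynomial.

and trace(a^2 b) = trace(a)*trace(b a) - trace(b)   [square of a] = x*z - y
and trace(a^2) = trace(a)*trace(a) - trace(1)   [square of a] = x^2 - 2
next, trace(a^2 b^2) = trace(b)*trace(a^2 b) - trace(a^2)   [square of b] = x*y*z - x^2 - y^2 + 2
trace(a^2 b^3) = trace(b)*trace(a^2 b^2) - trace(a^2 b)   [square of b] = x*y^2*z - x^2*y - y^3 - x*z + 3*y
trace(b^2 a^2 b^2) = trace(b)*trace(a^2 b^3) - trace(a^2 b^2)   [square of b] = x*y^3*z - x^2*y^2 - y^4 - 2*x*y*z + x^2 + 4*y^2 - 2
trace(b^2 a^2 b^3) = trace(b)*trace(b^2 a^2 b^2) - trace(b^2 a^2 b)   [square of b] = x*y^4*z - x^2*y^3 - y^5 - 3*x*y^2*z + 2*x^2*y + 5*y^3 + x*z - 5*y
next, trace(b a b a) = trace(a b)*trace(a b) - trace(1)   [split at a repeated a] = z^2 - 2
next, trace(b a b) = trace(b)*trace(a b) - trace(a)   [square of b] = y*z - x
trace(a b a^2 b) = trace(a)*trace(b a b a) - trace(b a b)   [square of a] = x*z^2 - y*z - x
and trace(a b a^2) = trace(a)*trace(a b a) - trace(a b)   [square of a] = x^2*z - x*y - z
trace(a^2 b^2 a b) = trace(b)*trace(a b a^2 b) - trace(a b a^2)   [square of b] = x*y*z^2 - x^2*z - y^2*z + z
trace(a^2 b^2 a) = trace(a)*trace(a b^2 a) - trace(a b^2)   [square of a] = x^2*y*z - x^3 - x*y^2 - y*z + 3*x
next, trace(a b^2 a^2 b^2) = trace(b)*trace(a^2 b^2 a b) - trace(a^2 b^2 a)   [square of b] = x*y^2*z^2 - 2*x^2*y*z - y^3*z + x^3 + x*y^2 + 2*y*z - 3*x
trace(a b^2 a^2 b) = trace(b)*trace(a^2 b a b) - trace(a^2 b a)   [square of b] = x*y*z^2 - x^2*z - y^2*z + z
and trace(b^2 a^2 b^3 a) = trace(b)*trace(a b^2 a^2 b^2) - trace(a b^2 a^2 b)   [square of b] = x*y^3*z^2 - 2*x^2*y^2*z - y^4*z + x^3*y + x*y^3 - x*y*z^2 + x^2*z + 3*y^2*z - 3*x*y - z
trace(a b^3 a^-1 b^2 a) = trace(b^2 a^2 b^3)*trace(a) - trace(b^2 a^2 b^3 a)   [inverse elimination on a] = x^2*y^4*z - x^3*y^3 - x*y^5 - x*y^3*z^2 - x^2*y^2*z + y^4*z + x^3*y + 4*x*y^3 + x*y*z^2 - 3*y^2*z - 2*x*y + z
trace(b a b a b) = trace(b)*trace(a b a b) - trace(a b a)   [square of b] = y*z^2 - x*z - y
trace(b^2 a b a b) = trace(b)*trace(b a b a b) - trace(b a b a)   [square of b] = y^2*z^2 - x*y*z - y^2 - z^2 + 2
trace(a b a b^4) = trace(b)*trace(b^2 a b a b) - trace(b^2 a b a)   [square of b] = y^3*z^2 - x*y^2*z - y^3 - 2*y*z^2 + x*z + 3*y
next, trace(b^2 a b a b^3) = trace(b)*trace(a b a b^4) - trace(a b a b^3)   [square of b] = y^4*z^2 - x*y^3*z - y^4 - 3*y^2*z^2 + 2*x*y*z + 4*y^2 + z^2 - 2
trace(a b a b a b) = trace(b a)*trace(b a b a) - trace(b^-1 a^-1)   [split at a repeated b] = z^3 - 3*z
trace(a b a b a b^2) = trace(b)*trace(a b a b a b) - trace(a b a b a)   [square of b] = y*z^3 - x*z^2 - 2*y*z + x
and trace(a b a b^3 a b) = trace(b)*trace(a b a b a b^2) - trace(a b a b a b)   [square of b] = y^2*z^3 - x*y*z^2 - 2*y^2*z - z^3 + x*y + 3*z
next, trace(a b^3) = trace(b)*trace(b a b) - trace(b a)   [square of b] = y^2*z - x*y - z
trace(b a b^3) = trace(b)*trace(a b^3) - trace(a b^2)   [square of b] = y^3*z - x*y^2 - 2*y*z + x
trace(a b a b^3 a) = trace(a)*trace(b a b^3 a) - trace(b a b^3)   [square of a] = x*y^2*z^2 - x^2*y*z - y^3*z - x*z^2 + 2*y*z + x
trace(b^2 a b a b^3 a) = trace(b)*trace(a b a b^3 a b) - trace(a b a b^3 a)   [square of b] = y^3*z^3 - 2*x*y^2*z^2 + x^2*y*z - y^3*z - y*z^3 + x*y^2 + x*z^2 + y*z - x
trace(a b^3 a^-1 b^2 a b) = trace(b^2 a b a b^3)*trace(a) - trace(b^2 a b a b^3 a)   [inverse elimination on a] = x*y^4*z^2 - x^2*y^3*z - y^3*z^3 - x*y^4 - x*y^2*z^2 + x^2*y*z + y^3*z + y*z^3 + 3*x*y^2 - y*z - x
and trace(a b^-1 a b^3 a^-1 b^2) = trace(a b^3 a^-1 b^2 a)*trace(b) - trace(a b^3 a^-1 b^2 a b)   [inverse elimination on b] = x^2*y^5*z - x^3*y^4 - x*y^6 - 2*x*y^4*z^2 + y^5*z + y^3*z^3 + x^3*y^2 + 5*x*y^4 + 2*x*y^2*z^2 - x^2*y*z - 4*y^3*z - y*z^3 - 5*x*y^2 + 2*y*z + x

x^2*y^5*z - x^3*y^4 - x*y^6 - 2*x*y^4*z^2 + y^5*z + y^3*z^3 + x^3*y^2 + 5*x*y^4 + 2*x*y^2*z^2 - x^2*y*z - 4*y^3*z - y*z^3 - 5*x*y^2 + 2*y*z + x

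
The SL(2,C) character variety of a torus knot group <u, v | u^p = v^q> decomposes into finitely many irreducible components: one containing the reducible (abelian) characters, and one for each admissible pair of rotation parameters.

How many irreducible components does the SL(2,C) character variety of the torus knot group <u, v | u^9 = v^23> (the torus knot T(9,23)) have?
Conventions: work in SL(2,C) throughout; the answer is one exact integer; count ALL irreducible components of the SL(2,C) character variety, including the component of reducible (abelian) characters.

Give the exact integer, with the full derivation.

89

In the torus knot group T(9,23), u^9 = v^23 is central, so an irreducible representation sends it to +I or -I (Schur).
So on each irreducible component the traces are pinned: tr(u) = 2*cos(pi*alpha/9) with 1 <= alpha <= 8, tr(v) = 2*cos(pi*beta/23) with 1 <= beta <= 22.
Consistency of u^9 = (-1)^alpha I with v^23 = (-1)^beta I forces alpha = beta (mod 2).
count pairs: odd alpha (4 choices) x odd beta (11), plus even alpha (4) x even beta (11): 4*11 + 4*11 = 88.
components with irreducible characters: 88; plus the single component of reducible (abelian) characters: total 89.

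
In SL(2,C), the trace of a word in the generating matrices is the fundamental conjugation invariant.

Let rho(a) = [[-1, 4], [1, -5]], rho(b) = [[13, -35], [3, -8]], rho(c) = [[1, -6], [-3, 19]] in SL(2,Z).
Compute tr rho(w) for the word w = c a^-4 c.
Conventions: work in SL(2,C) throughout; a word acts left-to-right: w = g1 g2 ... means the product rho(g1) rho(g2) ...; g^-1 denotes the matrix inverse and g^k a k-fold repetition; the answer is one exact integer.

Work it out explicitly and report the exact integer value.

rho(c) = [[1, -6], [-3, 19]]
... * rho(a^-1) = [[-5, -4], [-1, -1]]  ->  [[1, 2], [-4, -7]]
... * rho(a^-1) = [[-5, -4], [-1, -1]]  ->  [[-7, -6], [27, 23]]
... * rho(a^-1) = [[-5, -4], [-1, -1]]  ->  [[41, 34], [-158, -131]]
... * rho(a^-1) = [[-5, -4], [-1, -1]]  ->  [[-239, -198], [921, 763]]
... * rho(c) = [[1, -6], [-3, 19]]  ->  [[355, -2328], [-1368, 8971]]
tr = 355 + 8971 = 9326

9326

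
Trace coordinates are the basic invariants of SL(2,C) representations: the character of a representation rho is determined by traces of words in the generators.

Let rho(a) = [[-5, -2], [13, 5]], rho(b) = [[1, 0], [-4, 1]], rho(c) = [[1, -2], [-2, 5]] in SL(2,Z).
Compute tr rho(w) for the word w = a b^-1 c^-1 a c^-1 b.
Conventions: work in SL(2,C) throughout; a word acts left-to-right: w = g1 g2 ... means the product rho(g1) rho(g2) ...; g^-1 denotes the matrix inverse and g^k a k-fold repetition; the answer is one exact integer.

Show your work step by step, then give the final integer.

162

rho(a) = [[-5, -2], [13, 5]]
... * rho(b^-1) = [[1, 0], [4, 1]]  ->  [[-13, -2], [33, 5]]
... * rho(c^-1) = [[5, 2], [2, 1]]  ->  [[-69, -28], [175, 71]]
... * rho(a) = [[-5, -2], [13, 5]]  ->  [[-19, -2], [48, 5]]
... * rho(c^-1) = [[5, 2], [2, 1]]  ->  [[-99, -40], [250, 101]]
... * rho(b) = [[1, 0], [-4, 1]]  ->  [[61, -40], [-154, 101]]
tr = 61 + 101 = 162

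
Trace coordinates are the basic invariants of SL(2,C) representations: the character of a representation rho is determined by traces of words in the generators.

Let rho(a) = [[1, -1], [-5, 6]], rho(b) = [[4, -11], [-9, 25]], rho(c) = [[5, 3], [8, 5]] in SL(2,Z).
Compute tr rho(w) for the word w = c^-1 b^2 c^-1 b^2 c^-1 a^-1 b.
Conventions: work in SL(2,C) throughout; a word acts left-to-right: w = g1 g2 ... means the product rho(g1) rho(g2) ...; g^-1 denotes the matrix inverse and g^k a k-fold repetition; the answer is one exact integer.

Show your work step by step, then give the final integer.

12472556240

rho(c^-1) = [[5, -3], [-8, 5]]
... * rho(b) = [[4, -11], [-9, 25]]  ->  [[47, -130], [-77, 213]]
... * rho(b) = [[4, -11], [-9, 25]]  ->  [[1358, -3767], [-2225, 6172]]
... * rho(c^-1) = [[5, -3], [-8, 5]]  ->  [[36926, -22909], [-60501, 37535]]
... * rho(b) = [[4, -11], [-9, 25]]  ->  [[353885, -978911], [-579819, 1603886]]
... * rho(b) = [[4, -11], [-9, 25]]  ->  [[10225739, -28365510], [-16754250, 46475159]]
... * rho(c^-1) = [[5, -3], [-8, 5]]  ->  [[278052775, -172504767], [-455572522, 282638545]]
... * rho(a^-1) = [[6, 1], [5, 1]]  ->  [[805792815, 105548008], [-1320242407, -172933977]]
... * rho(b) = [[4, -11], [-9, 25]]  ->  [[2273239188, -6225020765], [-3724563835, 10199317052]]
tr = 2273239188 + 10199317052 = 12472556240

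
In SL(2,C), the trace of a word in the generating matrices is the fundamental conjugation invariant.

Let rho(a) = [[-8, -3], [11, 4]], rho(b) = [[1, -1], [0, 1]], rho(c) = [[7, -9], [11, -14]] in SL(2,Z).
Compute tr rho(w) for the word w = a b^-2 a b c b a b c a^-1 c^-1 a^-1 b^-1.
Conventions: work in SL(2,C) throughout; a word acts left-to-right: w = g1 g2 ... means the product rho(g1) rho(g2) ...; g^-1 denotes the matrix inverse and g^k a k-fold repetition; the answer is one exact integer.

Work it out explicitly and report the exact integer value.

-89300

rho(a) = [[-8, -3], [11, 4]]
... * rho(b^-1) = [[1, 1], [0, 1]]  ->  [[-8, -11], [11, 15]]
... * rho(b^-1) = [[1, 1], [0, 1]]  ->  [[-8, -19], [11, 26]]
... * rho(a) = [[-8, -3], [11, 4]]  ->  [[-145, -52], [198, 71]]
... * rho(b) = [[1, -1], [0, 1]]  ->  [[-145, 93], [198, -127]]
... * rho(c) = [[7, -9], [11, -14]]  ->  [[8, 3], [-11, -4]]
... * rho(b) = [[1, -1], [0, 1]]  ->  [[8, -5], [-11, 7]]
... * rho(a) = [[-8, -3], [11, 4]]  ->  [[-119, -44], [165, 61]]
... * rho(b) = [[1, -1], [0, 1]]  ->  [[-119, 75], [165, -104]]
... * rho(c) = [[7, -9], [11, -14]]  ->  [[-8, 21], [11, -29]]
... * rho(a^-1) = [[4, 3], [-11, -8]]  ->  [[-263, -192], [363, 265]]
... * rho(c^-1) = [[-14, 9], [-11, 7]]  ->  [[5794, -3711], [-7997, 5122]]
... * rho(a^-1) = [[4, 3], [-11, -8]]  ->  [[63997, 47070], [-88330, -64967]]
... * rho(b^-1) = [[1, 1], [0, 1]]  ->  [[63997, 111067], [-88330, -153297]]
tr = 63997 + -153297 = -89300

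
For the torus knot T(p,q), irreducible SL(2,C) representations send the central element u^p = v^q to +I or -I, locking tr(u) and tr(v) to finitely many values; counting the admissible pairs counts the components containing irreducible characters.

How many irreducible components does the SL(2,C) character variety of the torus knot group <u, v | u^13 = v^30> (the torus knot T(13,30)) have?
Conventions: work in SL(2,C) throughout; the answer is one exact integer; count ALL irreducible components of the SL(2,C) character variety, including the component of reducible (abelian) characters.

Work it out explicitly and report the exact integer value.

175

For T(13,30): irreducibility forces the central element u^13 = v^30 to one of +I, -I.
On an irreducible component, tr(u) is locked at 2*cos(pi*alpha/13) for some alpha in 1..12, and tr(v) at 2*cos(pi*beta/30) for some beta in 1..29.
u^13 = (-1)^alpha I and v^30 = (-1)^beta I must agree, so alpha and beta have equal parity.
Counting: 6 odd alphas x 15 odd betas + 6 even alphas x 14 even betas = 90 + 84 = 174.
components with irreducible characters: 174; plus the single component of reducible (abelian) characters: total 175.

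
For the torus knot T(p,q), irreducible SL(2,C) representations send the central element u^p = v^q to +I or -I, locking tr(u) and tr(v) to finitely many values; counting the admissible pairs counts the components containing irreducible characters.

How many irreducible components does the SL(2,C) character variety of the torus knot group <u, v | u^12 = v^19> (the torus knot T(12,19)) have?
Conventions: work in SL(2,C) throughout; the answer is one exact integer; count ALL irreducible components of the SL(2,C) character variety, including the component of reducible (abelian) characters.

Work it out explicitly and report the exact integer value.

100

Gamma = < u, v | u^12 = v^19 > (torus knot T(12,19)); the central element u^12 = v^19 acts as +I or -I in any irreducible SL(2,C) representation.
So on each irreducible component the traces are pinned: tr(u) = 2*cos(pi*alpha/12) with 1 <= alpha <= 11, tr(v) = 2*cos(pi*beta/19) with 1 <= beta <= 18.
The two central values (-1)^alpha I and (-1)^beta I must be the same matrix, so alpha and beta share a parity.
count pairs: odd alpha (6 choices) x odd beta (9), plus even alpha (5) x even beta (9): 6*9 + 5*9 = 99.
Total: 99 irreducible-character components + 1 reducible (abelian) component = 100.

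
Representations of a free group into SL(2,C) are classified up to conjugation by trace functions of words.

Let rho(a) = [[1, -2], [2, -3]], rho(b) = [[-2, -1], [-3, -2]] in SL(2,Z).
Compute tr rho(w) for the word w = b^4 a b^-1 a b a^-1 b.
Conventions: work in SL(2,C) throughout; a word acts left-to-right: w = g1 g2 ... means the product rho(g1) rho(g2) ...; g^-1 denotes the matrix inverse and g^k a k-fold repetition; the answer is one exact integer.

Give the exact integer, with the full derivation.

rho(b) = [[-2, -1], [-3, -2]]
... * rho(b) = [[-2, -1], [-3, -2]]  ->  [[7, 4], [12, 7]]
... * rho(b) = [[-2, -1], [-3, -2]]  ->  [[-26, -15], [-45, -26]]
... * rho(b) = [[-2, -1], [-3, -2]]  ->  [[97, 56], [168, 97]]
... * rho(a) = [[1, -2], [2, -3]]  ->  [[209, -362], [362, -627]]
... * rho(b^-1) = [[-2, 1], [3, -2]]  ->  [[-1504, 933], [-2605, 1616]]
... * rho(a) = [[1, -2], [2, -3]]  ->  [[362, 209], [627, 362]]
... * rho(b) = [[-2, -1], [-3, -2]]  ->  [[-1351, -780], [-2340, -1351]]
... * rho(a^-1) = [[-3, 2], [-2, 1]]  ->  [[5613, -3482], [9722, -6031]]
... * rho(b) = [[-2, -1], [-3, -2]]  ->  [[-780, 1351], [-1351, 2340]]
tr = -780 + 2340 = 1560

1560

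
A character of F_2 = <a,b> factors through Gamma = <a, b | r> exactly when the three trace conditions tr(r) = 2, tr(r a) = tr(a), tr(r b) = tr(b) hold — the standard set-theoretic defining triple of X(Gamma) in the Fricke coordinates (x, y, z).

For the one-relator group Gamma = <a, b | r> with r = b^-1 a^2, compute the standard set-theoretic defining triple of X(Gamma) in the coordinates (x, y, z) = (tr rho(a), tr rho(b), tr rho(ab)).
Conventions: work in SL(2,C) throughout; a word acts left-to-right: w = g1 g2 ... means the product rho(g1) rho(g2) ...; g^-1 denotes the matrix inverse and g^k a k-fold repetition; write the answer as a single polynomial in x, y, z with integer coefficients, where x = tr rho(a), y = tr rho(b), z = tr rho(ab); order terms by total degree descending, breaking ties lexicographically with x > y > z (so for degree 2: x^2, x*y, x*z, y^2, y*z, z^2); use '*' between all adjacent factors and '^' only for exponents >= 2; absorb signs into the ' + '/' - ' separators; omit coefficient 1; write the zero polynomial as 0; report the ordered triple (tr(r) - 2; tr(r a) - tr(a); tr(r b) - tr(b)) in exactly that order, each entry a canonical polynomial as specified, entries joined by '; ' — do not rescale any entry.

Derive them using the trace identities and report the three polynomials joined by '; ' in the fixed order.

x^2*y - x*z - y - 2; x^3*y - x^2*z - 2*x*y - x + z; x^2 - y - 2

tr(a^2) = tr(a) * tr(a) - tr(1) = x^2 - 2
tr(a^2 b) = tr(a) * tr(b a) - tr(b) = x*z - y
tr(b^-1 a^2) = tr(a^2) * tr(b) - tr(a^2 b) = x^2*y - x*z - y
tr(a^3) = tr(a) * tr(a^2) - tr(a)  (reduce the a square) = x^3 - 3*x
tr(a^3 b) = tr(a) * tr(b a^2) - tr(b a)  (reduce the a square) = x^2*z - x*y - z
tr(b^-1 a^3) = tr(a^3) * tr(b) - tr(a^3 b)  (eliminate b^-1) = x^3*y - x^2*z - 2*x*y + z
assemble the triple (tr(r) - 2; tr(r a) - x; tr(r b) - y)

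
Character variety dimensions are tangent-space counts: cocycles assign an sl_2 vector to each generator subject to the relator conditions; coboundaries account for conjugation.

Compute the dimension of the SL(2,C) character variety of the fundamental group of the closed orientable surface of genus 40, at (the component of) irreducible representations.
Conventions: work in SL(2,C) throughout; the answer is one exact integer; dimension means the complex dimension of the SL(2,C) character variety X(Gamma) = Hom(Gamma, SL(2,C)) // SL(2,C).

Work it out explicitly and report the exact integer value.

234

The genus-40 surface group: 2g = 80 generators, one relator prod [a_i, b_i].
Before the relator condition, cocycle space has dim 3*80 = 240.
H^2 = coker(d_2) is dual to H^0 = 0 at irreducible rho (Poincare duality), so d_2 is onto: dim Z^1 = 237.
Coboundaries contribute dim B^1 = 3 (injective at irreducible rho).
Hence dim X = 237 - 3 = 234.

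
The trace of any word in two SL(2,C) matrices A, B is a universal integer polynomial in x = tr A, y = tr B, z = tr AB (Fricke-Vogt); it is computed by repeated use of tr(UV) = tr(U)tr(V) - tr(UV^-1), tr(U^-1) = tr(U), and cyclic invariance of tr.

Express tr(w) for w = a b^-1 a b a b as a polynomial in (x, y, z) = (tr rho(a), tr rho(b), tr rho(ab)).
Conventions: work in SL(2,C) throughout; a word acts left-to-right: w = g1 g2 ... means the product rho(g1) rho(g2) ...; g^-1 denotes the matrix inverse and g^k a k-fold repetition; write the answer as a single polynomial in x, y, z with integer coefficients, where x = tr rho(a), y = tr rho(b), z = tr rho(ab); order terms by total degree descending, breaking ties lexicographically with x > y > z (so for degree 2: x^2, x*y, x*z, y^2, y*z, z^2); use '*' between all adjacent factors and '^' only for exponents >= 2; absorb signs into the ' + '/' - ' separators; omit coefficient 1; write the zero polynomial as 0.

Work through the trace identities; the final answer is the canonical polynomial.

and tr(b a b a) = tr(b a) tr(b a) - tr(1)   [split at repeated b] = z^2 - 2
and tr(b a b) = tr(b) tr(a b) - tr(a) = y*z - x
tr(a b a b a) = tr(a) tr(b a b a) - tr(b a b) = x*z^2 - y*z - x
next, tr(a b a b a b) = tr(a b) tr(a b a b) - tr(a^-1 b^-1)   [split at repeated a] = z^3 - 3*z
next, tr(a b^-1 a b a b) = tr(a b a b a) tr(b) - tr(a b a b a b) = x*y*z^2 - y^2*z - z^3 - x*y + 3*z

x*y*z^2 - y^2*z - z^3 - x*y + 3*z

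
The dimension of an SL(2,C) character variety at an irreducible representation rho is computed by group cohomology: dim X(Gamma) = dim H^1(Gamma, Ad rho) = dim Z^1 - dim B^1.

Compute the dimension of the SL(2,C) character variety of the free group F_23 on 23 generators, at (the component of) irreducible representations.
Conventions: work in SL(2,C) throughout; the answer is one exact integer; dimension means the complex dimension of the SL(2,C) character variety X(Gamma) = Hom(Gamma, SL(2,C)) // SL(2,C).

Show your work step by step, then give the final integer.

Gamma = F_23 has 23 generators and no relators.
So Z^1 = (sl_2)^23 in full: dim Z^1 = 69.
dim B^1 = 3: the coboundary map is injective because an irreducible image has centralizer 0 in sl_2.
dim H^1 = 69 - 3 = 66, which is dim X.

66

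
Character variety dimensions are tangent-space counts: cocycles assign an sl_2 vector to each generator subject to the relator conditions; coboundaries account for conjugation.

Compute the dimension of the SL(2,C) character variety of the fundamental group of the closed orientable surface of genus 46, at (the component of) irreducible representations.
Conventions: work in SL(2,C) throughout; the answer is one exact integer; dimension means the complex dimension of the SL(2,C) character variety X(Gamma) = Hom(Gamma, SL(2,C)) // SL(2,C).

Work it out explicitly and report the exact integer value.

270

Gamma = pi_1(Sigma_46) = < a_1, b_1, ..., a_46, b_46 | prod [a_i, b_i] > has 2g = 92 generators and 1 relator.
Unconstrained cocycle data is one sl_2 vector per generator (276 dimensions), cut by the relator condition d_2(z) = 0.
H^2 = coker(d_2) is dual to H^0 = 0 at irreducible rho (Poincare duality), so d_2 is onto: dim Z^1 = 273.
dim B^1 = 3 (coboundaries, injective at irreducible rho).
dim H^1 = 273 - 3 = 270 = dim X.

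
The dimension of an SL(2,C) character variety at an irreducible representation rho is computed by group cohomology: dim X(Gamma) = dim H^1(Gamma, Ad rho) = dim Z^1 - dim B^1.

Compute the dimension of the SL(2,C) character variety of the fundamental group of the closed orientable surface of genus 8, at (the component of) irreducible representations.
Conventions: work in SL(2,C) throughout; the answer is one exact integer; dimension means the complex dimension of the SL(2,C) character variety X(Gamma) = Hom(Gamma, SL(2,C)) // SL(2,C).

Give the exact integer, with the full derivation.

42

The genus-8 surface group: 2g = 16 generators, one relator prod [a_i, b_i].
Unconstrained cocycle data is one sl_2 vector per generator (48 dimensions), cut by the relator condition d_2(z) = 0.
d_2 is surjective at irreducible rho (its cokernel H^2 is dual to H^0 = 0), so dim Z^1 = 48 - 3 = 45.
Coboundaries contribute dim B^1 = 3 (injective at irreducible rho).
dim H^1 = 45 - 3 = 42 = dim X.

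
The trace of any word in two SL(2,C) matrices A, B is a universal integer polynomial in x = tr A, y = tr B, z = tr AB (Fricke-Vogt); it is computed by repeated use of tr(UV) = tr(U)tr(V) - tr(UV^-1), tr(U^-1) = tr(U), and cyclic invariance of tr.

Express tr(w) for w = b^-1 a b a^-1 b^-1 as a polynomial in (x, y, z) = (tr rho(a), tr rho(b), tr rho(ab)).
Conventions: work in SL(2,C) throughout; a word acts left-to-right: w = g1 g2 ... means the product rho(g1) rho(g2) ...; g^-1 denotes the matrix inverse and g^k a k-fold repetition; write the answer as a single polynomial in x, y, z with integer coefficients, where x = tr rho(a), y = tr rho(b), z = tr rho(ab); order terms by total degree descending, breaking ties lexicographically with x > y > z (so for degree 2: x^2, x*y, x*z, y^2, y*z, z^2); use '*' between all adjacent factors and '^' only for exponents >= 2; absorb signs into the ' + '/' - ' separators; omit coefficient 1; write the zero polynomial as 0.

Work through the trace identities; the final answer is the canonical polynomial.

use: trace(b a b) = trace(b) trace(a b) - trace(a) = y*z - x
use: trace(b a b a) = trace(a b) trace(a b) - trace(1)   [split at repeated a] = z^2 - 2
trace(a b a^-1 b) = trace(b a b) trace(a) - trace(b a b a) = x*y*z - x^2 - z^2 + 2
apply: trace(a b a^-1 b^-1) = trace(a b a^-1) trace(b) - trace(a b a^-1 b) = -x*y*z + x^2 + y^2 + z^2 - 2
trace(b^-1 a b a^-1 b^-1) = trace(a b a^-1 b^-1) trace(b) - trace(a b a^-1) = -x*y^2*z + x^2*y + y^3 + y*z^2 - 3*y

-x*y^2*z + x^2*y + y^3 + y*z^2 - 3*y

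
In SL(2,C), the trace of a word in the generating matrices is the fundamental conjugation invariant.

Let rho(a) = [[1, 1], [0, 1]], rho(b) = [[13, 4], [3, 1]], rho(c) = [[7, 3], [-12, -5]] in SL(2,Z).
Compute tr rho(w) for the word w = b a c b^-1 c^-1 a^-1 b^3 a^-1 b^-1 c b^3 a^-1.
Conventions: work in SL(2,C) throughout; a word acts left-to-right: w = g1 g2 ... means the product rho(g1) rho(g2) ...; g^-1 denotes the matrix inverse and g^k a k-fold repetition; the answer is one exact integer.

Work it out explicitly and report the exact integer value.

-1748762185138

rho(b) = [[13, 4], [3, 1]]
... * rho(a) = [[1, 1], [0, 1]]  ->  [[13, 17], [3, 4]]
... * rho(c) = [[7, 3], [-12, -5]]  ->  [[-113, -46], [-27, -11]]
... * rho(b^-1) = [[1, -4], [-3, 13]]  ->  [[25, -146], [6, -35]]
... * rho(c^-1) = [[-5, -3], [12, 7]]  ->  [[-1877, -1097], [-450, -263]]
... * rho(a^-1) = [[1, -1], [0, 1]]  ->  [[-1877, 780], [-450, 187]]
... * rho(b) = [[13, 4], [3, 1]]  ->  [[-22061, -6728], [-5289, -1613]]
... * rho(b) = [[13, 4], [3, 1]]  ->  [[-306977, -94972], [-73596, -22769]]
... * rho(b) = [[13, 4], [3, 1]]  ->  [[-4275617, -1322880], [-1025055, -317153]]
... * rho(a^-1) = [[1, -1], [0, 1]]  ->  [[-4275617, 2952737], [-1025055, 707902]]
... * rho(b^-1) = [[1, -4], [-3, 13]]  ->  [[-13133828, 55488049], [-3148761, 13302946]]
... * rho(c) = [[7, 3], [-12, -5]]  ->  [[-757793384, -316841729], [-181676679, -75961013]]
... * rho(b) = [[13, 4], [3, 1]]  ->  [[-10801839179, -3348015265], [-2589679866, -802667729]]
... * rho(b) = [[13, 4], [3, 1]]  ->  [[-150467955122, -46555371981], [-36073841445, -11161387193]]
... * rho(b) = [[13, 4], [3, 1]]  ->  [[-2095749532529, -648427192469], [-502444100364, -155456752973]]
... * rho(a^-1) = [[1, -1], [0, 1]]  ->  [[-2095749532529, 1447322340060], [-502444100364, 346987347391]]
tr = -2095749532529 + 346987347391 = -1748762185138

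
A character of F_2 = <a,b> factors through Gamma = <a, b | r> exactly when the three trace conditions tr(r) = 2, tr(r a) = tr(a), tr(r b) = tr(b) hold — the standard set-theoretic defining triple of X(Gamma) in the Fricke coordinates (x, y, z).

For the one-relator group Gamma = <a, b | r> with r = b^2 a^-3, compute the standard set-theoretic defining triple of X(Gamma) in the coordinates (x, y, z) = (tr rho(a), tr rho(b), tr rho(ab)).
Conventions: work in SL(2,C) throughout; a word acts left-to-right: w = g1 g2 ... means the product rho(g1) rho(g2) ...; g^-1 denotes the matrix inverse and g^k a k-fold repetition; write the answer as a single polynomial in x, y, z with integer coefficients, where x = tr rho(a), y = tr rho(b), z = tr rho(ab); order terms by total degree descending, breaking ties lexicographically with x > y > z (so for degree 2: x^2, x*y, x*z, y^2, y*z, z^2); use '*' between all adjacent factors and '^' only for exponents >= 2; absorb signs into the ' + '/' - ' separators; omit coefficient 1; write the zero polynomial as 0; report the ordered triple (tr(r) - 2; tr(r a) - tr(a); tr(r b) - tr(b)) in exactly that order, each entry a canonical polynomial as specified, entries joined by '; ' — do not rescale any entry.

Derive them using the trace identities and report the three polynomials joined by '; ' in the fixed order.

so tr(b^2) = tr(b) tr(b) - tr(1) = y^2 - 2
tr(b^2 a) = tr(b) tr(a b) - tr(a) = y*z - x
so tr(b^2 a^-1) = tr(b^2) tr(a) - tr(b^2 a) = x*y^2 - y*z - x
tr(a^-2 b^2) = tr(b^2 a^-1) tr(a) - tr(b^2) = x^2*y^2 - x*y*z - x^2 - y^2 + 2
reduce: tr(b^2 a^-3) = tr(a^-2 b^2) tr(a) - tr(a^-2 b^2 a) = x^3*y^2 - x^2*y*z - x^3 - 2*x*y^2 + y*z + 3*x
tr(b^3) = tr(b) tr(b^2) - tr(b)   [square of b] = y^3 - 3*y
tr(b^3 a) = tr(b) tr(a b^2) - tr(a b)   [square of b] = y^2*z - x*y - z
tr(b^3 a^-1) = tr(b^3) tr(a) - tr(b^3 a)   [inverse elimination on a] = x*y^3 - y^2*z - 2*x*y + z
tr(a^-2 b^3) = tr(b^3 a^-1) tr(a) - tr(b^3)   [inverse elimination on a] = x^2*y^3 - x*y^2*z - 2*x^2*y - y^3 + x*z + 3*y
tr(b^2 a^-3 b) = tr(a^-2 b^3) tr(a) - tr(a^-2 b^3 a)   [inverse elimination on a] = x^3*y^3 - x^2*y^2*z - 2*x^3*y - 2*x*y^3 + x^2*z + y^2*z + 5*x*y - z
assemble the triple (tr(r) - 2; tr(r a) - x; tr(r b) - y)

x^3*y^2 - x^2*y*z - x^3 - 2*x*y^2 + y*z + 3*x - 2; x^2*y^2 - x*y*z - x^2 - y^2 - x + 2; x^3*y^3 - x^2*y^2*z - 2*x^3*y - 2*x*y^3 + x^2*z + y^2*z + 5*x*y - y - z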